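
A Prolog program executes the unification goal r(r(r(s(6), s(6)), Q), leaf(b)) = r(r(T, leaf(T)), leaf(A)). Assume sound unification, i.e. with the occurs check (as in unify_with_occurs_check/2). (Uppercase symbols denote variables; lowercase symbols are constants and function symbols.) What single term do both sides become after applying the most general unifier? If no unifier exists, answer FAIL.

r(r(r(s(6), s(6)), leaf(r(s(6), s(6)))), leaf(b))

Decompose r/2: r(r(s(6), s(6)), Q) = r(T, leaf(T)),  leaf(b) = leaf(A).
Decompose r/2: r(s(6), s(6)) = T,  Q = leaf(T).
Bind T := r(s(6), s(6)); substituting into the one remaining equation that mentions T gives: Q = leaf(r(s(6), s(6))).
Bind Q := leaf(r(s(6), s(6))); no other remaining equation mentions Q.
Decompose leaf/1: b = A.
Bind A := b.
Applying the MGU to either side gives r(r(r(s(6), s(6)), leaf(r(s(6), s(6)))), leaf(b)).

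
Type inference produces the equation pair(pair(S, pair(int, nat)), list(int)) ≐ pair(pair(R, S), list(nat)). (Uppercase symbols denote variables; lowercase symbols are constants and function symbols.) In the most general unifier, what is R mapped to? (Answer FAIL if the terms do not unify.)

FAIL

Decompose pair/2: pair(S, pair(int, nat)) ≐ pair(R, S),  list(int) ≐ list(nat).
Decompose pair/2: S ≐ R,  pair(int, nat) ≐ S.
Bind S := R; substituting into the one remaining equation that mentions S gives: pair(int, nat) ≐ R.
Bind R := pair(int, nat); no other remaining equation mentions R. Substituting into the earlier binding gives S := pair(int, nat).
Decompose list/1: int ≐ nat.
Clash: constants int and nat differ; no unifier exists.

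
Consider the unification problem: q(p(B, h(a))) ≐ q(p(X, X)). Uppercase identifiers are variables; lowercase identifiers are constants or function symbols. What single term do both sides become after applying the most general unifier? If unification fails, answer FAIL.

Decompose q/1: p(B, h(a)) ≐ p(X, X).
Decompose p/2: B ≐ X,  h(a) ≐ X.
Bind B := X; no other remaining equation mentions B.
Bind X := h(a). Substituting into the earlier binding gives B := h(a).
Applying the MGU to either side gives q(p(h(a), h(a))).

q(p(h(a), h(a)))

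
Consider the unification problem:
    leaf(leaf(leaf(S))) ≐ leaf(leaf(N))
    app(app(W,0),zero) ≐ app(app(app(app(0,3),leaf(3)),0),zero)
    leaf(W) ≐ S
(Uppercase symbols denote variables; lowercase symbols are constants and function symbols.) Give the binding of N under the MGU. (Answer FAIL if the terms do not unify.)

leaf(leaf(app(app(0,3),leaf(3))))

Decompose leaf/1: leaf(leaf(S)) ≐ leaf(N).
Decompose leaf/1: leaf(S) ≐ N.
Bind N := leaf(S); no other remaining equation mentions N.
Decompose app/2: app(W,0) ≐ app(app(app(0,3),leaf(3)),0),  zero ≐ zero.
Decompose app/2: W ≐ app(app(0,3),leaf(3)),  0 ≐ 0.
Bind W := app(app(0,3),leaf(3)); substituting into the one remaining equation that mentions W gives: leaf(app(app(0,3),leaf(3))) ≐ S.
Delete trivial equation 0 ≐ 0.
Delete trivial equation zero ≐ zero.
Bind S := leaf(app(app(0,3),leaf(3))). Substituting into the earlier binding gives N := leaf(leaf(app(app(0,3),leaf(3)))).
MGU = { N := leaf(leaf(app(app(0,3),leaf(3)))), W := app(app(0,3),leaf(3)), S := leaf(app(app(0,3),leaf(3))) }, so N := leaf(leaf(app(app(0,3),leaf(3)))).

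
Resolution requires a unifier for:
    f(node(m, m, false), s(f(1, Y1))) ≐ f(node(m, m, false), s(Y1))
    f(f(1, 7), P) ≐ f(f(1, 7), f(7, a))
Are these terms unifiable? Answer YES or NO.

NO

Decompose f/2: node(m, m, false) ≐ node(m, m, false),  s(f(1, Y1)) ≐ s(Y1).
Delete trivial equation node(m, m, false) ≐ node(m, m, false).
Decompose s/1: f(1, Y1) ≐ Y1.
Occurs check fails: Y1 occurs in f(1, Y1); the equation Y1 ≐ f(1, Y1) has no finite solution.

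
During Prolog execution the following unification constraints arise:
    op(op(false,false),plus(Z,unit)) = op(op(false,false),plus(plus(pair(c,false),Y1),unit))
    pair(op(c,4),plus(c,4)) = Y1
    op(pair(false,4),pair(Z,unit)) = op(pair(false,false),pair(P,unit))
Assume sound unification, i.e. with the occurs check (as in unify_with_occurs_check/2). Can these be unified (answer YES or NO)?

Decompose op/2: op(false,false) = op(false,false),  plus(Z,unit) = plus(plus(pair(c,false),Y1),unit).
Delete trivial equation op(false,false) = op(false,false).
Decompose plus/2: Z = plus(pair(c,false),Y1),  unit = unit.
Bind Z := plus(pair(c,false),Y1); substituting into the one remaining equation that mentions Z gives: op(pair(false,4),pair(plus(pair(c,false),Y1),unit)) = op(pair(false,false),pair(P,unit)).
Delete trivial equation unit = unit.
Bind Y1 := pair(op(c,4),plus(c,4)); substituting into the remaining equation gives: op(pair(false,4),pair(plus(pair(c,false),pair(op(c,4),plus(c,4))),unit)) = op(pair(false,false),pair(P,unit)). Substituting into the earlier binding gives Z := plus(pair(c,false),pair(op(c,4),plus(c,4))).
Decompose op/2: pair(false,4) = pair(false,false),  pair(plus(pair(c,false),pair(op(c,4),plus(c,4))),unit) = pair(P,unit).
Decompose pair/2: false = false,  4 = false.
Delete trivial equation false = false.
Clash: constants 4 and false differ; no unifier exists.

NO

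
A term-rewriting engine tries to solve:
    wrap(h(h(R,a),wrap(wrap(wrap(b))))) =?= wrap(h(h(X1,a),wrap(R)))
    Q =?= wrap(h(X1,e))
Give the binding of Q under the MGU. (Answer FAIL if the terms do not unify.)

Decompose wrap/1: h(h(R,a),wrap(wrap(wrap(b)))) =?= h(h(X1,a),wrap(R)).
Decompose h/2: h(R,a) =?= h(X1,a),  wrap(wrap(wrap(b))) =?= wrap(R).
Decompose h/2: R =?= X1,  a =?= a.
Bind R := X1; substituting into the one remaining equation that mentions R gives: wrap(wrap(wrap(b))) =?= wrap(X1).
Delete trivial equation a =?= a.
Decompose wrap/1: wrap(wrap(b)) =?= X1.
Bind X1 := wrap(wrap(b)); substituting into the remaining equation gives: Q =?= wrap(h(wrap(wrap(b)),e)). Substituting into the earlier binding gives R := wrap(wrap(b)).
Bind Q := wrap(h(wrap(wrap(b)),e)).
MGU = { R ↦ wrap(wrap(b)), X1 ↦ wrap(wrap(b)), Q ↦ wrap(h(wrap(wrap(b)),e)) }, so Q ↦ wrap(h(wrap(wrap(b)),e)).

wrap(h(wrap(wrap(b)),e))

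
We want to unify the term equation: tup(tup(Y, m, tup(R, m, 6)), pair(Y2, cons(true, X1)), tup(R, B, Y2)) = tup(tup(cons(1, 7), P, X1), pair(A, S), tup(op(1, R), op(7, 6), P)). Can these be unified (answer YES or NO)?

NO

Decompose tup/3: tup(Y, m, tup(R, m, 6)) = tup(cons(1, 7), P, X1),  pair(Y2, cons(true, X1)) = pair(A, S),  tup(R, B, Y2) = tup(op(1, R), op(7, 6), P).
Decompose tup/3: Y = cons(1, 7),  m = P,  tup(R, m, 6) = X1.
Bind Y := cons(1, 7); no other remaining equation mentions Y.
Bind P := m; substituting into the one remaining equation that mentions P gives: tup(R, B, Y2) = tup(op(1, R), op(7, 6), m).
Bind X1 := tup(R, m, 6); substituting into the one remaining equation that mentions X1 gives: pair(Y2, cons(true, tup(R, m, 6))) = pair(A, S).
Decompose pair/2: Y2 = A,  cons(true, tup(R, m, 6)) = S.
Bind Y2 := A; substituting into the one remaining equation that mentions Y2 gives: tup(R, B, A) = tup(op(1, R), op(7, 6), m).
Bind S := cons(true, tup(R, m, 6)); no other remaining equation mentions S.
Decompose tup/3: R = op(1, R),  B = op(7, 6),  A = m.
Occurs check fails: R occurs in op(1, R); the equation R = op(1, R) has no finite solution.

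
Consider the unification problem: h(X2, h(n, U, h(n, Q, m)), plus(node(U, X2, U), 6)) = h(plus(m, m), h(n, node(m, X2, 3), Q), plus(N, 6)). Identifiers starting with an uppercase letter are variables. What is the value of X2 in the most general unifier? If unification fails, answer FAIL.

Decompose h/3: X2 = plus(m, m),  h(n, U, h(n, Q, m)) = h(n, node(m, X2, 3), Q),  plus(node(U, X2, U), 6) = plus(N, 6).
Bind X2 := plus(m, m); substituting into the remaining equations gives: h(n, U, h(n, Q, m)) = h(n, node(m, plus(m, m), 3), Q),  plus(node(U, plus(m, m), U), 6) = plus(N, 6).
Decompose h/3: n = n,  U = node(m, plus(m, m), 3),  h(n, Q, m) = Q.
Delete trivial equation n = n.
Bind U := node(m, plus(m, m), 3); substituting into the one remaining equation that mentions U gives: plus(node(node(m, plus(m, m), 3), plus(m, m), node(m, plus(m, m), 3)), 6) = plus(N, 6).
Occurs check fails: Q occurs in h(n, Q, m); the equation Q = h(n, Q, m) has no finite solution.

FAIL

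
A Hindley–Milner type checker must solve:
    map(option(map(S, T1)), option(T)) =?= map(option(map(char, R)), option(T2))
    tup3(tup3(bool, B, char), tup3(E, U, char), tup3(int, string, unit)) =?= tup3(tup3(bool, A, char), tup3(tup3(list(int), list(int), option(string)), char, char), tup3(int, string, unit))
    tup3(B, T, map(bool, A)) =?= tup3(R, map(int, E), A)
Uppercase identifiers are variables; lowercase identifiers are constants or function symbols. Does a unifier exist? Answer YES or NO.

Decompose map/2: option(map(S, T1)) =?= option(map(char, R)),  option(T) =?= option(T2).
Decompose option/1: map(S, T1) =?= map(char, R).
Decompose map/2: S =?= char,  T1 =?= R.
Bind S := char; no other remaining equation mentions S.
Bind T1 := R; no other remaining equation mentions T1.
Decompose option/1: T =?= T2.
Bind T := T2; substituting into the one remaining equation that mentions T gives: tup3(B, T2, map(bool, A)) =?= tup3(R, map(int, E), A).
Decompose tup3/3: tup3(bool, B, char) =?= tup3(bool, A, char),  tup3(E, U, char) =?= tup3(tup3(list(int), list(int), option(string)), char, char),  tup3(int, string, unit) =?= tup3(int, string, unit).
Decompose tup3/3: bool =?= bool,  B =?= A,  char =?= char.
Delete trivial equation bool =?= bool.
Bind B := A; substituting into the one remaining equation that mentions B gives: tup3(A, T2, map(bool, A)) =?= tup3(R, map(int, E), A).
Delete trivial equation char =?= char.
Decompose tup3/3: E =?= tup3(list(int), list(int), option(string)),  U =?= char,  char =?= char.
Bind E := tup3(list(int), list(int), option(string)); substituting into the one remaining equation that mentions E gives: tup3(A, T2, map(bool, A)) =?= tup3(R, map(int, tup3(list(int), list(int), option(string))), A).
Bind U := char; no other remaining equation mentions U.
Delete trivial equation char =?= char.
Delete trivial equation tup3(int, string, unit) =?= tup3(int, string, unit).
Decompose tup3/3: A =?= R,  T2 =?= map(int, tup3(list(int), list(int), option(string))),  map(bool, A) =?= A.
Bind A := R; substituting into the one remaining equation that mentions A gives: map(bool, R) =?= R. Substituting into the earlier binding gives B := R.
Bind T2 := map(int, tup3(list(int), list(int), option(string))); no other remaining equation mentions T2. Substituting into the earlier binding gives T := map(int, tup3(list(int), list(int), option(string))).
Occurs check fails: R occurs in map(bool, R); the equation R =?= map(bool, R) has no finite solution.

NO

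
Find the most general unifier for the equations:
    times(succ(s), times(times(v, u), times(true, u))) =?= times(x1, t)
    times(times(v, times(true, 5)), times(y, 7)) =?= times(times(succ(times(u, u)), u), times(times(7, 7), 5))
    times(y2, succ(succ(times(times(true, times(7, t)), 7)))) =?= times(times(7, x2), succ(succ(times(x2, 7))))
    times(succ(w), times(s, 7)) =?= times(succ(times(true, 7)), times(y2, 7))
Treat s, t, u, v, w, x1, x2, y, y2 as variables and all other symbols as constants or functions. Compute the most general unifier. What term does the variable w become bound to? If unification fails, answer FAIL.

Decompose times/2: succ(s) =?= x1,  times(times(v, u), times(true, u)) =?= t.
Bind x1 := succ(s); no other remaining equation mentions x1.
Bind t := times(times(v, u), times(true, u)); substituting into the one remaining equation that mentions t gives: times(y2, succ(succ(times(times(true, times(7, times(times(v, u), times(true, u)))), 7)))) =?= times(times(7, x2), succ(succ(times(x2, 7)))).
Decompose times/2: times(v, times(true, 5)) =?= times(succ(times(u, u)), u),  times(y, 7) =?= times(times(7, 7), 5).
Decompose times/2: v =?= succ(times(u, u)),  times(true, 5) =?= u.
Bind v := succ(times(u, u)); substituting into the one remaining equation that mentions v gives: times(y2, succ(succ(times(times(true, times(7, times(times(succ(times(u, u)), u), times(true, u)))), 7)))) =?= times(times(7, x2), succ(succ(times(x2, 7)))). Substituting into the earlier binding gives t := times(times(succ(times(u, u)), u), times(true, u)).
Bind u := times(true, 5); substituting into the one remaining equation that mentions u gives: times(y2, succ(succ(times(times(true, times(7, times(times(succ(times(times(true, 5), times(true, 5))), times(true, 5)), times(true, times(true, 5))))), 7)))) =?= times(times(7, x2), succ(succ(times(x2, 7)))). Substituting into the earlier bindings gives t := times(times(succ(times(times(true, 5), times(true, 5))), times(true, 5)), times(true, times(true, 5))), v := succ(times(times(true, 5), times(true, 5))).
Decompose times/2: y =?= times(7, 7),  7 =?= 5.
Bind y := times(7, 7); no other remaining equation mentions y.
Clash: constants 7 and 5 differ; no unifier exists.

FAIL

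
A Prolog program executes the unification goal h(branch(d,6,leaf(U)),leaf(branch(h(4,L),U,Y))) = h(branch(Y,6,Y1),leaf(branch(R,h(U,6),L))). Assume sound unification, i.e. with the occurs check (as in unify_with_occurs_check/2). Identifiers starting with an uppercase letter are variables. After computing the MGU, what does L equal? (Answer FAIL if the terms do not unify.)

FAIL

Decompose h/2: branch(d,6,leaf(U)) = branch(Y,6,Y1),  leaf(branch(h(4,L),U,Y)) = leaf(branch(R,h(U,6),L)).
Decompose branch/3: d = Y,  6 = 6,  leaf(U) = Y1.
Bind Y := d; substituting into the one remaining equation that mentions Y gives: leaf(branch(h(4,L),U,d)) = leaf(branch(R,h(U,6),L)).
Delete trivial equation 6 = 6.
Bind Y1 := leaf(U); no other remaining equation mentions Y1.
Decompose leaf/1: branch(h(4,L),U,d) = branch(R,h(U,6),L).
Decompose branch/3: h(4,L) = R,  U = h(U,6),  d = L.
Bind R := h(4,L); no other remaining equation mentions R.
Occurs check fails: U occurs in h(U,6); the equation U = h(U,6) has no finite solution.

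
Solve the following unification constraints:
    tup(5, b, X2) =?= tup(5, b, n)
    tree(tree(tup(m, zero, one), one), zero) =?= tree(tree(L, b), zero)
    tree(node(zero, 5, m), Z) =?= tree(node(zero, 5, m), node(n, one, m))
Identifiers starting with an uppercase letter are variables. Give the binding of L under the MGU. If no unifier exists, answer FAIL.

FAIL

Decompose tup/3: 5 =?= 5,  b =?= b,  X2 =?= n.
Delete trivial equation 5 =?= 5.
Delete trivial equation b =?= b.
Bind X2 := n; no other remaining equation mentions X2.
Decompose tree/2: tree(tup(m, zero, one), one) =?= tree(L, b),  zero =?= zero.
Decompose tree/2: tup(m, zero, one) =?= L,  one =?= b.
Bind L := tup(m, zero, one); no other remaining equation mentions L.
Clash: constants one and b differ; no unifier exists.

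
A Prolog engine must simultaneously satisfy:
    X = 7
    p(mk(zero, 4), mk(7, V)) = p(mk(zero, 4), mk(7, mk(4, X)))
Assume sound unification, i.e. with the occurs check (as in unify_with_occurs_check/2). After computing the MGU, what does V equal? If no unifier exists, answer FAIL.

Bind X := 7; substituting into the remaining equation gives: p(mk(zero, 4), mk(7, V)) = p(mk(zero, 4), mk(7, mk(4, 7))).
Decompose p/2: mk(zero, 4) = mk(zero, 4),  mk(7, V) = mk(7, mk(4, 7)).
Delete trivial equation mk(zero, 4) = mk(zero, 4).
Decompose mk/2: 7 = 7,  V = mk(4, 7).
Delete trivial equation 7 = 7.
Bind V := mk(4, 7).
MGU = { X = 7, V = mk(4, 7) }, so V = mk(4, 7).

mk(4, 7)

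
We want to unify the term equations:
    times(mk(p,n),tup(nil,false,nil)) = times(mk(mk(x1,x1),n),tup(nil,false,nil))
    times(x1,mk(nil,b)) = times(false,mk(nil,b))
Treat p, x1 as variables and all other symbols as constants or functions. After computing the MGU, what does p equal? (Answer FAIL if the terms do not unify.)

mk(false,false)

Decompose times/2: mk(p,n) = mk(mk(x1,x1),n),  tup(nil,false,nil) = tup(nil,false,nil).
Decompose mk/2: p = mk(x1,x1),  n = n.
Bind p := mk(x1,x1); no other remaining equation mentions p.
Delete trivial equation n = n.
Delete trivial equation tup(nil,false,nil) = tup(nil,false,nil).
Decompose times/2: x1 = false,  mk(nil,b) = mk(nil,b).
Bind x1 := false; no other remaining equation mentions x1. Substituting into the earlier binding gives p := mk(false,false).
Delete trivial equation mk(nil,b) = mk(nil,b).
MGU = { p := mk(false,false), x1 := false }, so p := mk(false,false).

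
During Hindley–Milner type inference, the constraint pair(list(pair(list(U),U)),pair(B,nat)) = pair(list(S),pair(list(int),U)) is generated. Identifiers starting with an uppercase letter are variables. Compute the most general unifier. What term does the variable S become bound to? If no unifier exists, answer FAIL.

pair(list(nat),nat)

Decompose pair/2: list(pair(list(U),U)) = list(S),  pair(B,nat) = pair(list(int),U).
Decompose list/1: pair(list(U),U) = S.
Bind S := pair(list(U),U); no other remaining equation mentions S.
Decompose pair/2: B = list(int),  nat = U.
Bind B := list(int); no other remaining equation mentions B.
Bind U := nat. Substituting into the earlier binding gives S := pair(list(nat),nat).
MGU = { S -> pair(list(nat),nat), B -> list(int), U -> nat }, so S -> pair(list(nat),nat).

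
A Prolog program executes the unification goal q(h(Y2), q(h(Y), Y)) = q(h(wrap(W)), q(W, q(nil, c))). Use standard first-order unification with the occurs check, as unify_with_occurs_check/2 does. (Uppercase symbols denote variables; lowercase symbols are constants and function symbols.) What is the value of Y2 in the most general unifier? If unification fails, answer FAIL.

wrap(h(q(nil, c)))

Decompose q/2: h(Y2) = h(wrap(W)),  q(h(Y), Y) = q(W, q(nil, c)).
Decompose h/1: Y2 = wrap(W).
Bind Y2 := wrap(W); no other remaining equation mentions Y2.
Decompose q/2: h(Y) = W,  Y = q(nil, c).
Bind W := h(Y); no other remaining equation mentions W. Substituting into the earlier binding gives Y2 := wrap(h(Y)).
Bind Y := q(nil, c). Substituting into the earlier bindings gives Y2 := wrap(h(q(nil, c))), W := h(q(nil, c)).
MGU = { Y2 ↦ wrap(h(q(nil, c))), W ↦ h(q(nil, c)), Y ↦ q(nil, c) }, so Y2 ↦ wrap(h(q(nil, c))).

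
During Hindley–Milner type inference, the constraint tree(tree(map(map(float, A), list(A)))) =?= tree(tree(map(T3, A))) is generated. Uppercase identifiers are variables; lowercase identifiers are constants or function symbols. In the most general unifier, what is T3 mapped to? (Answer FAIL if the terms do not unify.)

Decompose tree/1: tree(map(map(float, A), list(A))) =?= tree(map(T3, A)).
Decompose tree/1: map(map(float, A), list(A)) =?= map(T3, A).
Decompose map/2: map(float, A) =?= T3,  list(A) =?= A.
Bind T3 := map(float, A); no other remaining equation mentions T3.
Occurs check fails: A occurs in list(A); the equation A =?= list(A) has no finite solution.

FAIL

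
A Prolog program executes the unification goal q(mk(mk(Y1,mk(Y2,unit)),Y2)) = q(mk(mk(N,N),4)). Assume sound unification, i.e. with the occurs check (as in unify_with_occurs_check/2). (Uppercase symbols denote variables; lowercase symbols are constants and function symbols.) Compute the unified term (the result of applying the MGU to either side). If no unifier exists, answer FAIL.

q(mk(mk(mk(4,unit),mk(4,unit)),4))

Decompose q/1: mk(mk(Y1,mk(Y2,unit)),Y2) = mk(mk(N,N),4).
Decompose mk/2: mk(Y1,mk(Y2,unit)) = mk(N,N),  Y2 = 4.
Decompose mk/2: Y1 = N,  mk(Y2,unit) = N.
Bind Y1 := N; no other remaining equation mentions Y1.
Bind N := mk(Y2,unit); no other remaining equation mentions N. Substituting into the earlier binding gives Y1 := mk(Y2,unit).
Bind Y2 := 4. Substituting into the earlier bindings gives Y1 := mk(4,unit), N := mk(4,unit).
Applying the MGU to either side gives q(mk(mk(mk(4,unit),mk(4,unit)),4)).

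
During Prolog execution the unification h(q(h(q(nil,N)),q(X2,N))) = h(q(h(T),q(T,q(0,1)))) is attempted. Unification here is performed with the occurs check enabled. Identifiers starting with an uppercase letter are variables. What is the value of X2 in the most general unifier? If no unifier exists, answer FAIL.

q(nil,q(0,1))

Decompose h/1: q(h(q(nil,N)),q(X2,N)) = q(h(T),q(T,q(0,1))).
Decompose q/2: h(q(nil,N)) = h(T),  q(X2,N) = q(T,q(0,1)).
Decompose h/1: q(nil,N) = T.
Bind T := q(nil,N); substituting into the remaining equation gives: q(X2,N) = q(q(nil,N),q(0,1)).
Decompose q/2: X2 = q(nil,N),  N = q(0,1).
Bind X2 := q(nil,N); no other remaining equation mentions X2.
Bind N := q(0,1). Substituting into the earlier bindings gives T := q(nil,q(0,1)), X2 := q(nil,q(0,1)).
MGU = { T -> q(nil,q(0,1)), X2 -> q(nil,q(0,1)), N -> q(0,1) }, so X2 -> q(nil,q(0,1)).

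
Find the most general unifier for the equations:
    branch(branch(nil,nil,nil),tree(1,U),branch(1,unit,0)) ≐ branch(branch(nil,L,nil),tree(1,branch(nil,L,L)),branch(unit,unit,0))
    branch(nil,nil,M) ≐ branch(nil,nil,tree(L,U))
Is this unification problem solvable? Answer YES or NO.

Decompose branch/3: branch(nil,nil,nil) ≐ branch(nil,L,nil),  tree(1,U) ≐ tree(1,branch(nil,L,L)),  branch(1,unit,0) ≐ branch(unit,unit,0).
Decompose branch/3: nil ≐ nil,  nil ≐ L,  nil ≐ nil.
Delete trivial equation nil ≐ nil.
Bind L := nil; substituting into the 2 remaining equations that mention L gives: tree(1,U) ≐ tree(1,branch(nil,nil,nil)),  branch(nil,nil,M) ≐ branch(nil,nil,tree(nil,U)).
Delete trivial equation nil ≐ nil.
Decompose tree/2: 1 ≐ 1,  U ≐ branch(nil,nil,nil).
Delete trivial equation 1 ≐ 1.
Bind U := branch(nil,nil,nil); substituting into the one remaining equation that mentions U gives: branch(nil,nil,M) ≐ branch(nil,nil,tree(nil,branch(nil,nil,nil))).
Decompose branch/3: 1 ≐ unit,  unit ≐ unit,  0 ≐ 0.
Clash: constants 1 and unit differ; no unifier exists.

NO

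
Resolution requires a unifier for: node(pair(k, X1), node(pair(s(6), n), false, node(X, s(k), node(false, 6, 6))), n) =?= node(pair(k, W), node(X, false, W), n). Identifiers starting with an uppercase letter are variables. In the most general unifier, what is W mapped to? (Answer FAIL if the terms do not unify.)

Decompose node/3: pair(k, X1) =?= pair(k, W),  node(pair(s(6), n), false, node(X, s(k), node(false, 6, 6))) =?= node(X, false, W),  n =?= n.
Decompose pair/2: k =?= k,  X1 =?= W.
Delete trivial equation k =?= k.
Bind X1 := W; no other remaining equation mentions X1.
Decompose node/3: pair(s(6), n) =?= X,  false =?= false,  node(X, s(k), node(false, 6, 6)) =?= W.
Bind X := pair(s(6), n); substituting into the one remaining equation that mentions X gives: node(pair(s(6), n), s(k), node(false, 6, 6)) =?= W.
Delete trivial equation false =?= false.
Bind W := node(pair(s(6), n), s(k), node(false, 6, 6)); no other remaining equation mentions W. Substituting into the earlier binding gives X1 := node(pair(s(6), n), s(k), node(false, 6, 6)).
Delete trivial equation n =?= n.
MGU = { X1 ↦ node(pair(s(6), n), s(k), node(false, 6, 6)), X ↦ pair(s(6), n), W ↦ node(pair(s(6), n), s(k), node(false, 6, 6)) }, so W ↦ node(pair(s(6), n), s(k), node(false, 6, 6)).

node(pair(s(6), n), s(k), node(false, 6, 6))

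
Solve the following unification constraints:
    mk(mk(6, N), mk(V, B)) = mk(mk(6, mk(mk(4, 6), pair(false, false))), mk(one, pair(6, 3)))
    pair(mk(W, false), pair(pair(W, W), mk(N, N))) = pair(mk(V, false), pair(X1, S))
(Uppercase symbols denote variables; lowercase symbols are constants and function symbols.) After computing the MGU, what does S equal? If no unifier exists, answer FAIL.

Decompose mk/2: mk(6, N) = mk(6, mk(mk(4, 6), pair(false, false))),  mk(V, B) = mk(one, pair(6, 3)).
Decompose mk/2: 6 = 6,  N = mk(mk(4, 6), pair(false, false)).
Delete trivial equation 6 = 6.
Bind N := mk(mk(4, 6), pair(false, false)); substituting into the one remaining equation that mentions N gives: pair(mk(W, false), pair(pair(W, W), mk(mk(mk(4, 6), pair(false, false)), mk(mk(4, 6), pair(false, false))))) = pair(mk(V, false), pair(X1, S)).
Decompose mk/2: V = one,  B = pair(6, 3).
Bind V := one; substituting into the one remaining equation that mentions V gives: pair(mk(W, false), pair(pair(W, W), mk(mk(mk(4, 6), pair(false, false)), mk(mk(4, 6), pair(false, false))))) = pair(mk(one, false), pair(X1, S)).
Bind B := pair(6, 3); no other remaining equation mentions B.
Decompose pair/2: mk(W, false) = mk(one, false),  pair(pair(W, W), mk(mk(mk(4, 6), pair(false, false)), mk(mk(4, 6), pair(false, false)))) = pair(X1, S).
Decompose mk/2: W = one,  false = false.
Bind W := one; substituting into the one remaining equation that mentions W gives: pair(pair(one, one), mk(mk(mk(4, 6), pair(false, false)), mk(mk(4, 6), pair(false, false)))) = pair(X1, S).
Delete trivial equation false = false.
Decompose pair/2: pair(one, one) = X1,  mk(mk(mk(4, 6), pair(false, false)), mk(mk(4, 6), pair(false, false))) = S.
Bind X1 := pair(one, one); no other remaining equation mentions X1.
Bind S := mk(mk(mk(4, 6), pair(false, false)), mk(mk(4, 6), pair(false, false))).
MGU = { N := mk(mk(4, 6), pair(false, false)), V := one, B := pair(6, 3), W := one, X1 := pair(one, one), S := mk(mk(mk(4, 6), pair(false, false)), mk(mk(4, 6), pair(false, false))) }, so S := mk(mk(mk(4, 6), pair(false, false)), mk(mk(4, 6), pair(false, false))).

mk(mk(mk(4, 6), pair(false, false)), mk(mk(4, 6), pair(false, false)))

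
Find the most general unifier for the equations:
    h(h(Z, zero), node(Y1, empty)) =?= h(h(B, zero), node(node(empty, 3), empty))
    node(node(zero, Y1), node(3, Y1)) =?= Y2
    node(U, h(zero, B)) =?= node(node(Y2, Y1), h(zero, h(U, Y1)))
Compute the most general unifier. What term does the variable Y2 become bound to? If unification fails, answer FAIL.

node(node(zero, node(empty, 3)), node(3, node(empty, 3)))

Decompose h/2: h(Z, zero) =?= h(B, zero),  node(Y1, empty) =?= node(node(empty, 3), empty).
Decompose h/2: Z =?= B,  zero =?= zero.
Bind Z := B; no other remaining equation mentions Z.
Delete trivial equation zero =?= zero.
Decompose node/2: Y1 =?= node(empty, 3),  empty =?= empty.
Bind Y1 := node(empty, 3); substituting into the 2 remaining equations that mention Y1 gives: node(node(zero, node(empty, 3)), node(3, node(empty, 3))) =?= Y2,  node(U, h(zero, B)) =?= node(node(Y2, node(empty, 3)), h(zero, h(U, node(empty, 3)))).
Delete trivial equation empty =?= empty.
Bind Y2 := node(node(zero, node(empty, 3)), node(3, node(empty, 3))); substituting into the remaining equation gives: node(U, h(zero, B)) =?= node(node(node(node(zero, node(empty, 3)), node(3, node(empty, 3))), node(empty, 3)), h(zero, h(U, node(empty, 3)))).
Decompose node/2: U =?= node(node(node(zero, node(empty, 3)), node(3, node(empty, 3))), node(empty, 3)),  h(zero, B) =?= h(zero, h(U, node(empty, 3))).
Bind U := node(node(node(zero, node(empty, 3)), node(3, node(empty, 3))), node(empty, 3)); substituting into the remaining equation gives: h(zero, B) =?= h(zero, h(node(node(node(zero, node(empty, 3)), node(3, node(empty, 3))), node(empty, 3)), node(empty, 3))).
Decompose h/2: zero =?= zero,  B =?= h(node(node(node(zero, node(empty, 3)), node(3, node(empty, 3))), node(empty, 3)), node(empty, 3)).
Delete trivial equation zero =?= zero.
Bind B := h(node(node(node(zero, node(empty, 3)), node(3, node(empty, 3))), node(empty, 3)), node(empty, 3)). Substituting into the earlier binding gives Z := h(node(node(node(zero, node(empty, 3)), node(3, node(empty, 3))), node(empty, 3)), node(empty, 3)).
MGU = { Z ↦ h(node(node(node(zero, node(empty, 3)), node(3, node(empty, 3))), node(empty, 3)), node(empty, 3)), Y1 ↦ node(empty, 3), Y2 ↦ node(node(zero, node(empty, 3)), node(3, node(empty, 3))), U ↦ node(node(node(zero, node(empty, 3)), node(3, node(empty, 3))), node(empty, 3)), B ↦ h(node(node(node(zero, node(empty, 3)), node(3, node(empty, 3))), node(empty, 3)), node(empty, 3)) }, so Y2 ↦ node(node(zero, node(empty, 3)), node(3, node(empty, 3))).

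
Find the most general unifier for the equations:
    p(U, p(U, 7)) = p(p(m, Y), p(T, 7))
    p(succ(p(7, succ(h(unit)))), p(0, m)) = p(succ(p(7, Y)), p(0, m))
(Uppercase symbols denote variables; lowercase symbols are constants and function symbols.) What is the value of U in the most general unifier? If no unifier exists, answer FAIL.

Decompose p/2: U = p(m, Y),  p(U, 7) = p(T, 7).
Bind U := p(m, Y); substituting into the one remaining equation that mentions U gives: p(p(m, Y), 7) = p(T, 7).
Decompose p/2: p(m, Y) = T,  7 = 7.
Bind T := p(m, Y); no other remaining equation mentions T.
Delete trivial equation 7 = 7.
Decompose p/2: succ(p(7, succ(h(unit)))) = succ(p(7, Y)),  p(0, m) = p(0, m).
Decompose succ/1: p(7, succ(h(unit))) = p(7, Y).
Decompose p/2: 7 = 7,  succ(h(unit)) = Y.
Delete trivial equation 7 = 7.
Bind Y := succ(h(unit)); no other remaining equation mentions Y. Substituting into the earlier bindings gives U := p(m, succ(h(unit))), T := p(m, succ(h(unit))).
Delete trivial equation p(0, m) = p(0, m).
MGU = { U ↦ p(m, succ(h(unit))), T ↦ p(m, succ(h(unit))), Y ↦ succ(h(unit)) }, so U ↦ p(m, succ(h(unit))).

p(m, succ(h(unit)))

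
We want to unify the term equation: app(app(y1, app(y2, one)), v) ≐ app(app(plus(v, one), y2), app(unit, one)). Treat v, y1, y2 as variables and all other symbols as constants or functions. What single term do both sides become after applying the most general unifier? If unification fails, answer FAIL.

FAIL

Decompose app/2: app(y1, app(y2, one)) ≐ app(plus(v, one), y2),  v ≐ app(unit, one).
Decompose app/2: y1 ≐ plus(v, one),  app(y2, one) ≐ y2.
Bind y1 := plus(v, one); no other remaining equation mentions y1.
Occurs check fails: y2 occurs in app(y2, one); the equation y2 ≐ app(y2, one) has no finite solution.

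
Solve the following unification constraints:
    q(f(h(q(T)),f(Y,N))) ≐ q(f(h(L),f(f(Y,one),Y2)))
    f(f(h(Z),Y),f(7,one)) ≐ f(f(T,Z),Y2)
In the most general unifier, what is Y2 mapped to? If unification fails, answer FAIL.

FAIL

Decompose q/1: f(h(q(T)),f(Y,N)) ≐ f(h(L),f(f(Y,one),Y2)).
Decompose f/2: h(q(T)) ≐ h(L),  f(Y,N) ≐ f(f(Y,one),Y2).
Decompose h/1: q(T) ≐ L.
Bind L := q(T); no other remaining equation mentions L.
Decompose f/2: Y ≐ f(Y,one),  N ≐ Y2.
Occurs check fails: Y occurs in f(Y,one); the equation Y ≐ f(Y,one) has no finite solution.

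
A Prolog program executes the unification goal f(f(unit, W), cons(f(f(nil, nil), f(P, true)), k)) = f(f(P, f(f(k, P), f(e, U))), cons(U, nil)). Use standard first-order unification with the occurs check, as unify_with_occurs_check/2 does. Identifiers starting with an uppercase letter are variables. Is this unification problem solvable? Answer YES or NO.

NO

Decompose f/2: f(unit, W) = f(P, f(f(k, P), f(e, U))),  cons(f(f(nil, nil), f(P, true)), k) = cons(U, nil).
Decompose f/2: unit = P,  W = f(f(k, P), f(e, U)).
Bind P := unit; substituting into the remaining equations gives: W = f(f(k, unit), f(e, U)),  cons(f(f(nil, nil), f(unit, true)), k) = cons(U, nil).
Bind W := f(f(k, unit), f(e, U)); no other remaining equation mentions W.
Decompose cons/2: f(f(nil, nil), f(unit, true)) = U,  k = nil.
Bind U := f(f(nil, nil), f(unit, true)); no other remaining equation mentions U. Substituting into the earlier binding gives W := f(f(k, unit), f(e, f(f(nil, nil), f(unit, true)))).
Clash: constants k and nil differ; no unifier exists.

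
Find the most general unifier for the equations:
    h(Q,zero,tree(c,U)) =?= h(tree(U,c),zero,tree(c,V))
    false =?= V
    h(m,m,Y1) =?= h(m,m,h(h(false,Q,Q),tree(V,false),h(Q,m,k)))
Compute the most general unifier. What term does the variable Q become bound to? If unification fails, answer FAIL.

tree(false,c)

Decompose h/3: Q =?= tree(U,c),  zero =?= zero,  tree(c,U) =?= tree(c,V).
Bind Q := tree(U,c); substituting into the one remaining equation that mentions Q gives: h(m,m,Y1) =?= h(m,m,h(h(false,tree(U,c),tree(U,c)),tree(V,false),h(tree(U,c),m,k))).
Delete trivial equation zero =?= zero.
Decompose tree/2: c =?= c,  U =?= V.
Delete trivial equation c =?= c.
Bind U := V; substituting into the one remaining equation that mentions U gives: h(m,m,Y1) =?= h(m,m,h(h(false,tree(V,c),tree(V,c)),tree(V,false),h(tree(V,c),m,k))). Substituting into the earlier binding gives Q := tree(V,c).
Bind V := false; substituting into the remaining equation gives: h(m,m,Y1) =?= h(m,m,h(h(false,tree(false,c),tree(false,c)),tree(false,false),h(tree(false,c),m,k))). Substituting into the earlier bindings gives Q := tree(false,c), U := false.
Decompose h/3: m =?= m,  m =?= m,  Y1 =?= h(h(false,tree(false,c),tree(false,c)),tree(false,false),h(tree(false,c),m,k)).
Delete trivial equation m =?= m.
Delete trivial equation m =?= m.
Bind Y1 := h(h(false,tree(false,c),tree(false,c)),tree(false,false),h(tree(false,c),m,k)).
MGU = { Q := tree(false,c), U := false, V := false, Y1 := h(h(false,tree(false,c),tree(false,c)),tree(false,false),h(tree(false,c),m,k)) }, so Q := tree(false,c).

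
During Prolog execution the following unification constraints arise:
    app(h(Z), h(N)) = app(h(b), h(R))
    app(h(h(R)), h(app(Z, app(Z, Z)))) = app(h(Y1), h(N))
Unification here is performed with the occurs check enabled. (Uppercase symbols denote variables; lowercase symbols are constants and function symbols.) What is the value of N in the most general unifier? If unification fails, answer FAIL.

app(b, app(b, b))

Decompose app/2: h(Z) = h(b),  h(N) = h(R).
Decompose h/1: Z = b.
Bind Z := b; substituting into the one remaining equation that mentions Z gives: app(h(h(R)), h(app(b, app(b, b)))) = app(h(Y1), h(N)).
Decompose h/1: N = R.
Bind N := R; substituting into the remaining equation gives: app(h(h(R)), h(app(b, app(b, b)))) = app(h(Y1), h(R)).
Decompose app/2: h(h(R)) = h(Y1),  h(app(b, app(b, b))) = h(R).
Decompose h/1: h(R) = Y1.
Bind Y1 := h(R); no other remaining equation mentions Y1.
Decompose h/1: app(b, app(b, b)) = R.
Bind R := app(b, app(b, b)). Substituting into the earlier bindings gives N := app(b, app(b, b)), Y1 := h(app(b, app(b, b))).
MGU = { Z ↦ b, N ↦ app(b, app(b, b)), Y1 ↦ h(app(b, app(b, b))), R ↦ app(b, app(b, b)) }, so N ↦ app(b, app(b, b)).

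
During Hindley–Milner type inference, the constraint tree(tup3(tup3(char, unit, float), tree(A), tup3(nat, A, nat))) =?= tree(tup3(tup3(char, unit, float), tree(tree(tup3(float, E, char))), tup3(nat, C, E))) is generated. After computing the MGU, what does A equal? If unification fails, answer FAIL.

tree(tup3(float, nat, char))

Decompose tree/1: tup3(tup3(char, unit, float), tree(A), tup3(nat, A, nat)) =?= tup3(tup3(char, unit, float), tree(tree(tup3(float, E, char))), tup3(nat, C, E)).
Decompose tup3/3: tup3(char, unit, float) =?= tup3(char, unit, float),  tree(A) =?= tree(tree(tup3(float, E, char))),  tup3(nat, A, nat) =?= tup3(nat, C, E).
Delete trivial equation tup3(char, unit, float) =?= tup3(char, unit, float).
Decompose tree/1: A =?= tree(tup3(float, E, char)).
Bind A := tree(tup3(float, E, char)); substituting into the remaining equation gives: tup3(nat, tree(tup3(float, E, char)), nat) =?= tup3(nat, C, E).
Decompose tup3/3: nat =?= nat,  tree(tup3(float, E, char)) =?= C,  nat =?= E.
Delete trivial equation nat =?= nat.
Bind C := tree(tup3(float, E, char)); no other remaining equation mentions C.
Bind E := nat. Substituting into the earlier bindings gives A := tree(tup3(float, nat, char)), C := tree(tup3(float, nat, char)).
MGU = { A -> tree(tup3(float, nat, char)), C -> tree(tup3(float, nat, char)), E -> nat }, so A -> tree(tup3(float, nat, char)).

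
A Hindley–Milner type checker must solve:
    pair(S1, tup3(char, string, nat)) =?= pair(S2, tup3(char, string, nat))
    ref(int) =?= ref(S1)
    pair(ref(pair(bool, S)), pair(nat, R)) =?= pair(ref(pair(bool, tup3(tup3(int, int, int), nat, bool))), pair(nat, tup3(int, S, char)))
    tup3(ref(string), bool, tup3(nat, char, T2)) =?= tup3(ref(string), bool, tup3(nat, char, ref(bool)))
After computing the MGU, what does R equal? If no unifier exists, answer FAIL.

Decompose pair/2: S1 =?= S2,  tup3(char, string, nat) =?= tup3(char, string, nat).
Bind S1 := S2; substituting into the one remaining equation that mentions S1 gives: ref(int) =?= ref(S2).
Delete trivial equation tup3(char, string, nat) =?= tup3(char, string, nat).
Decompose ref/1: int =?= S2.
Bind S2 := int; no other remaining equation mentions S2. Substituting into the earlier binding gives S1 := int.
Decompose pair/2: ref(pair(bool, S)) =?= ref(pair(bool, tup3(tup3(int, int, int), nat, bool))),  pair(nat, R) =?= pair(nat, tup3(int, S, char)).
Decompose ref/1: pair(bool, S) =?= pair(bool, tup3(tup3(int, int, int), nat, bool)).
Decompose pair/2: bool =?= bool,  S =?= tup3(tup3(int, int, int), nat, bool).
Delete trivial equation bool =?= bool.
Bind S := tup3(tup3(int, int, int), nat, bool); substituting into the one remaining equation that mentions S gives: pair(nat, R) =?= pair(nat, tup3(int, tup3(tup3(int, int, int), nat, bool), char)).
Decompose pair/2: nat =?= nat,  R =?= tup3(int, tup3(tup3(int, int, int), nat, bool), char).
Delete trivial equation nat =?= nat.
Bind R := tup3(int, tup3(tup3(int, int, int), nat, bool), char); no other remaining equation mentions R.
Decompose tup3/3: ref(string) =?= ref(string),  bool =?= bool,  tup3(nat, char, T2) =?= tup3(nat, char, ref(bool)).
Delete trivial equation ref(string) =?= ref(string).
Delete trivial equation bool =?= bool.
Decompose tup3/3: nat =?= nat,  char =?= char,  T2 =?= ref(bool).
Delete trivial equation nat =?= nat.
Delete trivial equation char =?= char.
Bind T2 := ref(bool).
MGU = { S1 ↦ int, S2 ↦ int, S ↦ tup3(tup3(int, int, int), nat, bool), R ↦ tup3(int, tup3(tup3(int, int, int), nat, bool), char), T2 ↦ ref(bool) }, so R ↦ tup3(int, tup3(tup3(int, int, int), nat, bool), char).

tup3(int, tup3(tup3(int, int, int), nat, bool), char)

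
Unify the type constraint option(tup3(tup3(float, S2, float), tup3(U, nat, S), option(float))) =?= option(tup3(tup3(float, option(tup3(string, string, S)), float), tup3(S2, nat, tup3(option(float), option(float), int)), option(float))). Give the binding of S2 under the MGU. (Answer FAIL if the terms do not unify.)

Decompose option/1: tup3(tup3(float, S2, float), tup3(U, nat, S), option(float)) =?= tup3(tup3(float, option(tup3(string, string, S)), float), tup3(S2, nat, tup3(option(float), option(float), int)), option(float)).
Decompose tup3/3: tup3(float, S2, float) =?= tup3(float, option(tup3(string, string, S)), float),  tup3(U, nat, S) =?= tup3(S2, nat, tup3(option(float), option(float), int)),  option(float) =?= option(float).
Decompose tup3/3: float =?= float,  S2 =?= option(tup3(string, string, S)),  float =?= float.
Delete trivial equation float =?= float.
Bind S2 := option(tup3(string, string, S)); substituting into the one remaining equation that mentions S2 gives: tup3(U, nat, S) =?= tup3(option(tup3(string, string, S)), nat, tup3(option(float), option(float), int)).
Delete trivial equation float =?= float.
Decompose tup3/3: U =?= option(tup3(string, string, S)),  nat =?= nat,  S =?= tup3(option(float), option(float), int).
Bind U := option(tup3(string, string, S)); no other remaining equation mentions U.
Delete trivial equation nat =?= nat.
Bind S := tup3(option(float), option(float), int); no other remaining equation mentions S. Substituting into the earlier bindings gives S2 := option(tup3(string, string, tup3(option(float), option(float), int))), U := option(tup3(string, string, tup3(option(float), option(float), int))).
Delete trivial equation option(float) =?= option(float).
MGU = { S2 := option(tup3(string, string, tup3(option(float), option(float), int))), U := option(tup3(string, string, tup3(option(float), option(float), int))), S := tup3(option(float), option(float), int) }, so S2 := option(tup3(string, string, tup3(option(float), option(float), int))).

option(tup3(string, string, tup3(option(float), option(float), int)))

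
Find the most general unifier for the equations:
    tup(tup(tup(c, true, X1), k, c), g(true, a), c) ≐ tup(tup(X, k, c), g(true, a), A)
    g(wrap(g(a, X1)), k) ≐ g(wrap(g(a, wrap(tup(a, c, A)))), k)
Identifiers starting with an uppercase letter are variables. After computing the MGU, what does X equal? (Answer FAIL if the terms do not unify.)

tup(c, true, wrap(tup(a, c, c)))

Decompose tup/3: tup(tup(c, true, X1), k, c) ≐ tup(X, k, c),  g(true, a) ≐ g(true, a),  c ≐ A.
Decompose tup/3: tup(c, true, X1) ≐ X,  k ≐ k,  c ≐ c.
Bind X := tup(c, true, X1); no other remaining equation mentions X.
Delete trivial equation k ≐ k.
Delete trivial equation c ≐ c.
Delete trivial equation g(true, a) ≐ g(true, a).
Bind A := c; substituting into the remaining equation gives: g(wrap(g(a, X1)), k) ≐ g(wrap(g(a, wrap(tup(a, c, c)))), k).
Decompose g/2: wrap(g(a, X1)) ≐ wrap(g(a, wrap(tup(a, c, c)))),  k ≐ k.
Decompose wrap/1: g(a, X1) ≐ g(a, wrap(tup(a, c, c))).
Decompose g/2: a ≐ a,  X1 ≐ wrap(tup(a, c, c)).
Delete trivial equation a ≐ a.
Bind X1 := wrap(tup(a, c, c)); no other remaining equation mentions X1. Substituting into the earlier binding gives X := tup(c, true, wrap(tup(a, c, c))).
Delete trivial equation k ≐ k.
MGU = { X ↦ tup(c, true, wrap(tup(a, c, c))), A ↦ c, X1 ↦ wrap(tup(a, c, c)) }, so X ↦ tup(c, true, wrap(tup(a, c, c))).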